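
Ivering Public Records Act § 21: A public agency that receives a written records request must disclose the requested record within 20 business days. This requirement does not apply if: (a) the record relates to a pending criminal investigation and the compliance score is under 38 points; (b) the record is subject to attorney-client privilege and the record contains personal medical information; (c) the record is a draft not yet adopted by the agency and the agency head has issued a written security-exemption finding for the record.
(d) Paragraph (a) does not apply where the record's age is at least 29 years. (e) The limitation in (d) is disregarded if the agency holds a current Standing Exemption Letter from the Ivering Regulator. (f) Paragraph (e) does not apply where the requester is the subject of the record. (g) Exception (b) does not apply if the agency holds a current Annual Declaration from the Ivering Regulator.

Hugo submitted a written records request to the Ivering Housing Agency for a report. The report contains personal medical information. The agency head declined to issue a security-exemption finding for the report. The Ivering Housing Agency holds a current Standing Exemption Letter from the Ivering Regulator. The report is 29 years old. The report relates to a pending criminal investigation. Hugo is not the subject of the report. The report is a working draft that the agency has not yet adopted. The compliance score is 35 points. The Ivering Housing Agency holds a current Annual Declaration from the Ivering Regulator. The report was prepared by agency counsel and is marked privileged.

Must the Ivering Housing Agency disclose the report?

No — exception (a) applies; the Ivering Housing Agency is not required to disclose the report.

Exception (a): the report relates to a pending investigation; the compliance score is 35 points, under the 38 points limit — every condition holds. Considering the limiting provisions: (d) would limit (a) — the record's age is 29 years, meeting the 29 years threshold — but (e) sets (d) aside: (e) operates — a current Standing Exemption Letter is held. (f), which would lift (e), is not engaged — Hugo is not the subject of the report. Exception (a) stands.
Exception (b)'s conditions are all satisfied: the report is privileged; the report contains personal medical information. Turning to paragraph (g): (g) applies — a current Annual Declaration is held. Exception (b) does not apply.
Exception (c) fails — the agency head declined to issue a security-exemption finding.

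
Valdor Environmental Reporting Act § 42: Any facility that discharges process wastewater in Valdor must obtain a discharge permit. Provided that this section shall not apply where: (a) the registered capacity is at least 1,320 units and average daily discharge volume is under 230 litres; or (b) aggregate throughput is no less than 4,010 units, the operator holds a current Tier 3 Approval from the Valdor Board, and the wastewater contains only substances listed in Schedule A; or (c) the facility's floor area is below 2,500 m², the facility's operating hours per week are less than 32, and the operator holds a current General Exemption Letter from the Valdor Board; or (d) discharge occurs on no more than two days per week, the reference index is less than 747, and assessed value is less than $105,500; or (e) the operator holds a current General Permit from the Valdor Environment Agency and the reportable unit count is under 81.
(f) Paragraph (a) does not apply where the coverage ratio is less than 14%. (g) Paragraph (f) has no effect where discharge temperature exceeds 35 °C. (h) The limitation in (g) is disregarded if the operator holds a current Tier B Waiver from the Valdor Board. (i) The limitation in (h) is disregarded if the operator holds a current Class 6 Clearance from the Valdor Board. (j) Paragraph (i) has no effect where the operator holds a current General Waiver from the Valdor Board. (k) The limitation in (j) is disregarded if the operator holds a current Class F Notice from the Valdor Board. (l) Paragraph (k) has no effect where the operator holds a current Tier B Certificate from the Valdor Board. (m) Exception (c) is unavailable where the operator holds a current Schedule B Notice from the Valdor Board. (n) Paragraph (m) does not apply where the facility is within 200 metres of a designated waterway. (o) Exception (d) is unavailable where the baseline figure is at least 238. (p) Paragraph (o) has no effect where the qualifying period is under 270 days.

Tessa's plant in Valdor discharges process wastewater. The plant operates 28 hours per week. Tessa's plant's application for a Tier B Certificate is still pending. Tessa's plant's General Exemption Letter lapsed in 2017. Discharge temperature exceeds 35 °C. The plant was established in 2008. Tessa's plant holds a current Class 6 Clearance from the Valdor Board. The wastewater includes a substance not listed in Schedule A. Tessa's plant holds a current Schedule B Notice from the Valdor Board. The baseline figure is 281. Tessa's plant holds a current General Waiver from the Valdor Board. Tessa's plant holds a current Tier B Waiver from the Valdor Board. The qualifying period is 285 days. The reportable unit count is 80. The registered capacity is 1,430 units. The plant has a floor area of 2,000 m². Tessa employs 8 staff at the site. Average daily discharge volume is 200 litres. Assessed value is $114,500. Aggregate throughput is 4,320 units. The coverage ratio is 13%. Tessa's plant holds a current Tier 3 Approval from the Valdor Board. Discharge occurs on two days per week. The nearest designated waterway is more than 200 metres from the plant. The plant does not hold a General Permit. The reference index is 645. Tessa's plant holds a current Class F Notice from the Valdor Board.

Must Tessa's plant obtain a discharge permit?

Exception (a) is satisfied on its face — the registered capacity is 1,430 units, meeting the 1,320 units threshold; average daily discharge volume is 200 litres, under the 230 litres limit. As to paragraphs (f)–(l): (f) is engaged (the coverage ratio is 13%, less than the 14% limit), but is set aside by (g): (g) applies — discharge temperature exceeds 35 °C. (h) would limit (g) — a current Tier B Waiver is held — but (i) sets (h) aside: (i) operates — a current Class 6 Clearance is held. (j) would limit (i) — a current General Waiver is held — but (k) sets (j) aside: (k) operates against (j): a current Class F Notice is held. (l) is not engaged (the Tier B Certificate is not current), so (k) stands. Exception (a) stands.
Exception (b) fails — the wastewater includes a non-Schedule-A substance.
Exception (c) fails — there is no General Exemption Letter in force.
Exception (d) fails — assessed value is $114,500, not less than $105,500.
Exception (e) requires that the operator holds a current General Permit from the Valdor Environment Agency; but no General Permit is held, so (e) is unavailable.

No — exception (a) applies; Tessa's plant is not required to obtain a discharge permit.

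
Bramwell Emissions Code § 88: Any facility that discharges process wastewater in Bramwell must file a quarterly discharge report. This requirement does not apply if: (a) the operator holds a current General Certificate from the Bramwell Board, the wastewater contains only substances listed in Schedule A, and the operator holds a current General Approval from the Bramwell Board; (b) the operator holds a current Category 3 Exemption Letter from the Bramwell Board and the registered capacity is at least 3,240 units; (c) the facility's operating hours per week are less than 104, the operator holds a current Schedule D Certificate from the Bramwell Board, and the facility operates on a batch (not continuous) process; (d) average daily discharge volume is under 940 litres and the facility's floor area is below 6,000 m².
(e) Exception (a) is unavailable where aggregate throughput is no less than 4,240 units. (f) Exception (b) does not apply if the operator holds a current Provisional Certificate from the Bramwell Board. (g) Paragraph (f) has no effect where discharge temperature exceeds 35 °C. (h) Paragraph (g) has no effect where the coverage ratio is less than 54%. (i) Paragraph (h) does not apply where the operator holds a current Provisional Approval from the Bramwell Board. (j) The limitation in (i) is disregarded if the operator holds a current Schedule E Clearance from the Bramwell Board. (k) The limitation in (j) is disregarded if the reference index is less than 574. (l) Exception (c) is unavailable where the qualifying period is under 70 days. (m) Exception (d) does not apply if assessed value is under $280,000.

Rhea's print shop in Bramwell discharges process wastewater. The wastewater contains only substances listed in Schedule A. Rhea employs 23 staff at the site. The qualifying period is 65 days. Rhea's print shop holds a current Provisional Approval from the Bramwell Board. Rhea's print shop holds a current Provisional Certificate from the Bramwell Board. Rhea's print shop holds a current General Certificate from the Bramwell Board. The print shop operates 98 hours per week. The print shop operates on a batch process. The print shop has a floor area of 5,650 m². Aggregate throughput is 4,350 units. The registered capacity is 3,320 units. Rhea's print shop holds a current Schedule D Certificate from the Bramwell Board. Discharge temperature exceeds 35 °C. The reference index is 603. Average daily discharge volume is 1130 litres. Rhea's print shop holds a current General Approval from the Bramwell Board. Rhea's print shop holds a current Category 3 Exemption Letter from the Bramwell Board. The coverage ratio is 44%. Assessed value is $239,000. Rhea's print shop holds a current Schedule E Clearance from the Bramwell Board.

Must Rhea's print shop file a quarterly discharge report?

Yes — Rhea's print shop must file a quarterly discharge report.

Exception (a) is satisfied on its face — a current General Certificate is held; the wastewater is Schedule-A-only; a current General Approval is held. But applying paragraph (e): (e) operates against (a): aggregate throughput is 4,350 units, meeting the 4,240 units threshold. Exception (a) does not apply.
All of (b)'s requirements are met (a current Category 3 Exemption Letter is held; the registered capacity is 3,320 units, meeting the 3,240 units threshold). Turning to paragraphs (f)–(k): (f) operates — a current Provisional Certificate is held. (g) would limit (f) — discharge temperature exceeds 35 °C — but (h) sets (g) aside: (h) is engaged — the coverage ratio is 44%, less than the 54% limit. (i) would limit (h) — a current Provisional Approval is held — but (j) sets (i) aside: (j) operates against (i): a current Schedule E Clearance is held. (k) is not engaged (the reference index is 603, not less than 574), so (j) stands. (b) is therefore removed.
All of (c)'s requirements are met (the facility's operating hours per week are 98, less than the 104 limit; a current Schedule D Certificate is held; the facility operates on a batch process). But: (l) operates against (c): the qualifying period is 65 days, under the 70 days limit. Exception (c) does not apply.
Exception (d) fails — average daily discharge volume is 1130 litres, not under 940 litres.
None of the exceptions is available; § 88 applies in full.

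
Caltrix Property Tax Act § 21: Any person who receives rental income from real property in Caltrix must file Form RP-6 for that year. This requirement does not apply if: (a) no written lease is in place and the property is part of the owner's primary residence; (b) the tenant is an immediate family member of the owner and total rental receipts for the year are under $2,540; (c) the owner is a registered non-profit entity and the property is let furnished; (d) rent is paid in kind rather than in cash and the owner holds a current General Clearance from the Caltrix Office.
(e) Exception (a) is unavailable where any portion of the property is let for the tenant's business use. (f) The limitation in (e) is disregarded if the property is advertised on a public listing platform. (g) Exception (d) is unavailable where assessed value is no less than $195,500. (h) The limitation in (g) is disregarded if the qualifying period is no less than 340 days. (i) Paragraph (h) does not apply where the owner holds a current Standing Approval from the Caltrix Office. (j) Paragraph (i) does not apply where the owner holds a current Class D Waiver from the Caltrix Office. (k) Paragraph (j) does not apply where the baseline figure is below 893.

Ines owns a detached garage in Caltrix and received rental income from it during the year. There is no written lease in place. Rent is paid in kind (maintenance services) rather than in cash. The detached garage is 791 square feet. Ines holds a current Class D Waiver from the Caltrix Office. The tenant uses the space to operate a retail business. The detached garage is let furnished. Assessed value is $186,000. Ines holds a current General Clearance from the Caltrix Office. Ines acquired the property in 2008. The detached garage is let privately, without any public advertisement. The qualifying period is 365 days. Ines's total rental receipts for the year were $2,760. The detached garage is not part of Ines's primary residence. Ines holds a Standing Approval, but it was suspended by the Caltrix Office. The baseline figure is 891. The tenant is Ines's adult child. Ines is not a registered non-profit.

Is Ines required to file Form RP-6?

No — exception (d) applies; Ines is not required to file Form RP-6.

Exception (a) fails — the detached garage is not part of the primary residence.
Exception (b) fails — total rental receipts for the year are $2,760, not under $2,540.
Exception (c) requires that the owner is a registered non-profit entity; but Ines is not a registered non-profit, so (c) is unavailable.
Exception (d)'s conditions are all satisfied: rent is paid in kind; a current General Clearance is held. Considering the limiting provisions: (g) does not operate here — assessed value is $186,000, short of $195,500. (d) remains available.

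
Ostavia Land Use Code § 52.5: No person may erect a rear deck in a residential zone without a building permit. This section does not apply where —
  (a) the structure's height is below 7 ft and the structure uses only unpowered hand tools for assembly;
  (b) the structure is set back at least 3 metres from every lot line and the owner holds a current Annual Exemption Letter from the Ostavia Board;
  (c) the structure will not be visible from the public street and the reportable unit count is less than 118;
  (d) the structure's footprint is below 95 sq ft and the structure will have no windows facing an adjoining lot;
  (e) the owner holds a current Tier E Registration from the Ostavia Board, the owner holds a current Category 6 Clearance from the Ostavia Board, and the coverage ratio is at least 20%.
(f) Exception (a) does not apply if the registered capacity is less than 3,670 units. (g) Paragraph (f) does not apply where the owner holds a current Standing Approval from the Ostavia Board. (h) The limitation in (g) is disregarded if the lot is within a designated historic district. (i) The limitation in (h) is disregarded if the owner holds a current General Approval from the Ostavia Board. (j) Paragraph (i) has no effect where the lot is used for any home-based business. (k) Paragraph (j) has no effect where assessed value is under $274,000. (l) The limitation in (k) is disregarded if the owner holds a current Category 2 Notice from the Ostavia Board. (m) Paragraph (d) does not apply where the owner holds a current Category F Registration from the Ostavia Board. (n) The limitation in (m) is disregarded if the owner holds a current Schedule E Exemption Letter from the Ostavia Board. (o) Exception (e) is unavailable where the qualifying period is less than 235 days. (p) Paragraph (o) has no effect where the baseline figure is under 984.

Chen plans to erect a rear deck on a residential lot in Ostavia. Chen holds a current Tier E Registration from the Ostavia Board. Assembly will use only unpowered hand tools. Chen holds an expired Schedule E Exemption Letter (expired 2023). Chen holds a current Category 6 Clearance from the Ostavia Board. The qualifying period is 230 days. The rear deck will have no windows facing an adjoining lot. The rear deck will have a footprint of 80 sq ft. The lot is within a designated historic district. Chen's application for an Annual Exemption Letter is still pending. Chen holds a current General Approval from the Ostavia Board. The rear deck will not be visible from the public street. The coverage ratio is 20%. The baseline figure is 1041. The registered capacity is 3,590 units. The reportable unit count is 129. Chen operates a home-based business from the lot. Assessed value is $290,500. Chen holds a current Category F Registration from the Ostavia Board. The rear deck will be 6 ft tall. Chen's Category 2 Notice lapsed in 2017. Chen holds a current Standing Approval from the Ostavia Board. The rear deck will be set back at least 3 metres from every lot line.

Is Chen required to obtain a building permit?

Exception (a) is satisfied on its face — the structure's height is 6 ft, below the 7 ft limit; assembly uses only hand tools. Turning to paragraphs (f)–(l): (f) is triggered — the registered capacity is 3,590 units, less than the 3,670 units limit. (g) operates (a current Standing Approval is held), but is itself disapplied by (h): (h) operates against (g): the lot is in a historic district. (i) would limit (h) — a current General Approval is held — but (j) sets (i) aside: (j) operates against (i): a home-based business operates on the lot. (k), which would lift (j), is not engaged — assessed value is $290,500, not under $274,000. So (a) is unavailable.
Exception (b) requires that the owner holds a current Annual Exemption Letter from the Ostavia Board; but there is no Annual Exemption Letter in force, so (b) is unavailable.
Exception (c) fails — the reportable unit count is 129, not less than 118.
All of (d)'s requirements are met (the structure's footprint is 80 sq ft, below the 95 sq ft limit; no windows face an adjoining lot). Turning to paragraphs (m)–(n): (m) operates against (d): a current Category F Registration is held. (n) does not operate here (no current Schedule E Exemption Letter is held), so (m) stands. Exception (d) does not apply.
Exception (e)'s conditions are all satisfied: a current Tier E Registration is held; a current Category 6 Clearance is held; the coverage ratio is 20%, meeting the 20% threshold. However, paragraphs (o)–(p) must be considered: (o) operates against (e): the qualifying period is 230 days, less than the 235 days limit. (p), which would lift (o), is not engaged — the baseline figure is 1,041, not under 984. So (e) is unavailable.
No exception applies. The general rule governs.

Yes — Chen must obtain a building permit.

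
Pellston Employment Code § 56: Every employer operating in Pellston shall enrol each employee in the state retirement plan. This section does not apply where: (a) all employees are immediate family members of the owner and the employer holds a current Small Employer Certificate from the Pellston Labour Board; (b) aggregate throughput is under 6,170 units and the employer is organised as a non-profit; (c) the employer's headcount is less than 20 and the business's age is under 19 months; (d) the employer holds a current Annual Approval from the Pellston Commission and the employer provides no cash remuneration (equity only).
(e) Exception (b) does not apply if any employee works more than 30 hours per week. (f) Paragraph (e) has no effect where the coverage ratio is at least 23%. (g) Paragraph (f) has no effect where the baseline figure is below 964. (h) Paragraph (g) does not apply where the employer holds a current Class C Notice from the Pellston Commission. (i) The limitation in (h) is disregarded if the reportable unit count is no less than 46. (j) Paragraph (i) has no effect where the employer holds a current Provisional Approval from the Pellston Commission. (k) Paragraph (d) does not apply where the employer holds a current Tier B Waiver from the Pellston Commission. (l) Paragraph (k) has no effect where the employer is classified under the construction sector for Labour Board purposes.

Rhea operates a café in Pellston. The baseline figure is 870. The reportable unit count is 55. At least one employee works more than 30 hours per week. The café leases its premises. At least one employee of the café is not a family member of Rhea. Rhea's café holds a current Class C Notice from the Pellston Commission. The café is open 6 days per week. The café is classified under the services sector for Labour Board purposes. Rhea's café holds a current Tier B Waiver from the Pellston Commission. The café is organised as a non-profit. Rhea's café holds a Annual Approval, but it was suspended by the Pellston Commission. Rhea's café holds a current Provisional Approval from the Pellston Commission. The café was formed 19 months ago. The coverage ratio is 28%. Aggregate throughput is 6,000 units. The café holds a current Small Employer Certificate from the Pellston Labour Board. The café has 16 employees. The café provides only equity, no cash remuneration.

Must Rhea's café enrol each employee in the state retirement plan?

No — exception (b) applies; Rhea's café is not required to enrol each employee in the state retirement plan.

Exception (a) fails — at least one employee is not a family member.
Exception (b)'s conditions are all satisfied: aggregate throughput is 6,000 units, under the 6,170 units limit; the employer is a non-profit. Under paragraphs (e)–(j): (e) is triggered (at least one employee exceeds 30 hours/week), but is itself disapplied by (f): (f) is triggered — the coverage ratio is 28%, meeting the 23% threshold. (g) would limit (f) — the baseline figure is 870, below the 964 limit — but (h) sets (g) aside: (h) operates — a current Class C Notice is held. (i) would limit (h) — the reportable unit count is 55, meeting the 46 threshold — but (j) sets (i) aside: (j) operates against (i): a current Provisional Approval is held. So (b) applies.
Exception (c) requires that the business's age is under 19 months; but the business's age is 19 months, not under 19 months, so (c) is unavailable.
Exception (d) requires that the employer holds a current Annual Approval from the Pellston Commission; but no current Annual Approval is held, so (d) is unavailable.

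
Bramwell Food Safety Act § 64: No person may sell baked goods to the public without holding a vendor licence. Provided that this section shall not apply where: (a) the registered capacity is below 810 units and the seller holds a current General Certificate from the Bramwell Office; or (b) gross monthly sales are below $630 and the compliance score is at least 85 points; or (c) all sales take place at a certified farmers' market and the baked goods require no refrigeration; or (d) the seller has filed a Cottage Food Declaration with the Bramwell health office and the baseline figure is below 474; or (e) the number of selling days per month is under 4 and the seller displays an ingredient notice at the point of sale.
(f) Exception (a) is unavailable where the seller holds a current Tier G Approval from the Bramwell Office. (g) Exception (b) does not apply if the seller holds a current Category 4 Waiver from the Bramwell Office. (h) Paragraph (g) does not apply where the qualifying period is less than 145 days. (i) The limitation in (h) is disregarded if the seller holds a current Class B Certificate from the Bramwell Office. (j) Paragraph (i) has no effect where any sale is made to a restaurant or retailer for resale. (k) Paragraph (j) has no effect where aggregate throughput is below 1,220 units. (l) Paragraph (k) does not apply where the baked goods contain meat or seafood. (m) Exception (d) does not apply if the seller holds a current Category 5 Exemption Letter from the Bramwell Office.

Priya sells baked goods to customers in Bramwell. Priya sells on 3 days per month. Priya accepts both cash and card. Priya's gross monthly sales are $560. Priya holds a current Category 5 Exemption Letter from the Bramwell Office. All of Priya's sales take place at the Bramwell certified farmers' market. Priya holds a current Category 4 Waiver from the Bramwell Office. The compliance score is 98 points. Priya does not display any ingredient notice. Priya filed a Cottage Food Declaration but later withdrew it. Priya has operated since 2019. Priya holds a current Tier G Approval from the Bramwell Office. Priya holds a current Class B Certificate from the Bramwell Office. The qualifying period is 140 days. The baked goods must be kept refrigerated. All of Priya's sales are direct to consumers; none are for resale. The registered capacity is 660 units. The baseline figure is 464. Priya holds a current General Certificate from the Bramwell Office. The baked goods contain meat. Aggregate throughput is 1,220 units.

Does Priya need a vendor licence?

Exception (a) is satisfied on its face — the registered capacity is 660 units, below the 810 units limit; a current General Certificate is held. However, paragraph (f) must be considered: (f) operates against (a): a current Tier G Approval is held. So (a) is unavailable.
Exception (b): gross monthly sales are $560, below the $630 limit; the compliance score is 98 points, meeting the 85 points threshold — every condition holds. Turning to paragraphs (g)–(l): (g) operates against (b): a current Category 4 Waiver is held. (h) is engaged (the qualifying period is 140 days, less than the 145 days limit), but is itself disapplied by (i): (i) is engaged — a current Class B Certificate is held. (j) is inapplicable (no sales are for resale), so (i) stands. (b) is therefore removed.
Exception (c) fails — the baked goods require refrigeration.
Exception (d) fails — the Cottage Food Declaration was withdrawn.
Exception (e) does not apply: no ingredient notice is displayed.
No exception displaces § 64.

Yes — Priya must hold a vendor licence.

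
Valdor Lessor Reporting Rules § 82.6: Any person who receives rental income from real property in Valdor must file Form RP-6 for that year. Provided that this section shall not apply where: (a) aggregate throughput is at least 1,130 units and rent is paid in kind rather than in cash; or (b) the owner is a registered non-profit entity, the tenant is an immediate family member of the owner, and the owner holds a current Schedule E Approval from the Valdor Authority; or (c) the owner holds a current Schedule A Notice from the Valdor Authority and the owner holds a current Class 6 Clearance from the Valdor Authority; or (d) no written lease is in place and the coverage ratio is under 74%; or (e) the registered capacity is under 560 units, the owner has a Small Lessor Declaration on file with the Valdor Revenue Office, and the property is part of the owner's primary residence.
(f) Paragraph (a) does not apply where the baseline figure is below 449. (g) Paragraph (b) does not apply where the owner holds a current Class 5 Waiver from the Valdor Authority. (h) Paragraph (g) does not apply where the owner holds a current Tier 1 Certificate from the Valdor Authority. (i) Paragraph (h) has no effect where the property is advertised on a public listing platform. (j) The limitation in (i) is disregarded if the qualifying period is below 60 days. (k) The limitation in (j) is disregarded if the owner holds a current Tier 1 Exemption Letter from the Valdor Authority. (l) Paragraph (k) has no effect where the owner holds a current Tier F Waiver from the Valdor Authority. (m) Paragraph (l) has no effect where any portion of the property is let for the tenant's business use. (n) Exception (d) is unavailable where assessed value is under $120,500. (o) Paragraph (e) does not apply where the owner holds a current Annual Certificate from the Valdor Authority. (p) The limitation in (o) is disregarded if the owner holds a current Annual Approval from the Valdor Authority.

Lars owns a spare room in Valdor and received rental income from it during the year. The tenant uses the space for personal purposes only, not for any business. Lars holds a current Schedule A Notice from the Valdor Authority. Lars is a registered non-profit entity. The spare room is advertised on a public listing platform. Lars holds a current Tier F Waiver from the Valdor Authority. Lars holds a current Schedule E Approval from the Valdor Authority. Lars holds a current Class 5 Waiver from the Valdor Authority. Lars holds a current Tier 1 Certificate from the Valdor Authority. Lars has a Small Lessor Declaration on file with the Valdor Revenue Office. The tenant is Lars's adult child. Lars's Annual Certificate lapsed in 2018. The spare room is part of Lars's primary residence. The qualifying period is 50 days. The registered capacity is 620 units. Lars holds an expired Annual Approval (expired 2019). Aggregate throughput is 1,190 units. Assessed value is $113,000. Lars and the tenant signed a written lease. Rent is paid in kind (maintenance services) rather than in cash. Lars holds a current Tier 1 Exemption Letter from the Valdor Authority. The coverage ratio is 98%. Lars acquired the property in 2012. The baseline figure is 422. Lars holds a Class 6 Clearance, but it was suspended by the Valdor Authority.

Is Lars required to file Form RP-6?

No — exception (b) applies; Lars is not required to file Form RP-6.

Exception (a) is satisfied on its face — aggregate throughput is 1,190 units, meeting the 1,130 units threshold; rent is paid in kind. Turning to paragraph (f): (f) operates — the baseline figure is 422, below the 449 limit. (a) is therefore removed.
Exception (b) is satisfied on its face — Lars is a registered non-profit; the tenant is an immediate family member; a current Schedule E Approval is held. Under paragraphs (g)–(m): (g) would limit (b) — a current Class 5 Waiver is held — but (h) sets (g) aside: (h) is engaged — a current Tier 1 Certificate is held. (i) would limit (h) — the property is publicly advertised — but (j) sets (i) aside: (j) operates against (i): the qualifying period is 50 days, below the 60 days limit. (k) would limit (j) — a current Tier 1 Exemption Letter is held — but (l) sets (k) aside: (l) operates against (k): a current Tier F Waiver is held. (m) is inapplicable (the space is used for personal purposes only), so (l) stands. (b) remains available.
Exception (c) does not apply: there is no Class 6 Clearance in force.
Exception (d) requires that no written lease is in place; but a written lease is in place, so (d) is unavailable.
Exception (e) requires that the registered capacity is under 560 units; but the registered capacity is 620 units, not under 560 units, so (e) is unavailable.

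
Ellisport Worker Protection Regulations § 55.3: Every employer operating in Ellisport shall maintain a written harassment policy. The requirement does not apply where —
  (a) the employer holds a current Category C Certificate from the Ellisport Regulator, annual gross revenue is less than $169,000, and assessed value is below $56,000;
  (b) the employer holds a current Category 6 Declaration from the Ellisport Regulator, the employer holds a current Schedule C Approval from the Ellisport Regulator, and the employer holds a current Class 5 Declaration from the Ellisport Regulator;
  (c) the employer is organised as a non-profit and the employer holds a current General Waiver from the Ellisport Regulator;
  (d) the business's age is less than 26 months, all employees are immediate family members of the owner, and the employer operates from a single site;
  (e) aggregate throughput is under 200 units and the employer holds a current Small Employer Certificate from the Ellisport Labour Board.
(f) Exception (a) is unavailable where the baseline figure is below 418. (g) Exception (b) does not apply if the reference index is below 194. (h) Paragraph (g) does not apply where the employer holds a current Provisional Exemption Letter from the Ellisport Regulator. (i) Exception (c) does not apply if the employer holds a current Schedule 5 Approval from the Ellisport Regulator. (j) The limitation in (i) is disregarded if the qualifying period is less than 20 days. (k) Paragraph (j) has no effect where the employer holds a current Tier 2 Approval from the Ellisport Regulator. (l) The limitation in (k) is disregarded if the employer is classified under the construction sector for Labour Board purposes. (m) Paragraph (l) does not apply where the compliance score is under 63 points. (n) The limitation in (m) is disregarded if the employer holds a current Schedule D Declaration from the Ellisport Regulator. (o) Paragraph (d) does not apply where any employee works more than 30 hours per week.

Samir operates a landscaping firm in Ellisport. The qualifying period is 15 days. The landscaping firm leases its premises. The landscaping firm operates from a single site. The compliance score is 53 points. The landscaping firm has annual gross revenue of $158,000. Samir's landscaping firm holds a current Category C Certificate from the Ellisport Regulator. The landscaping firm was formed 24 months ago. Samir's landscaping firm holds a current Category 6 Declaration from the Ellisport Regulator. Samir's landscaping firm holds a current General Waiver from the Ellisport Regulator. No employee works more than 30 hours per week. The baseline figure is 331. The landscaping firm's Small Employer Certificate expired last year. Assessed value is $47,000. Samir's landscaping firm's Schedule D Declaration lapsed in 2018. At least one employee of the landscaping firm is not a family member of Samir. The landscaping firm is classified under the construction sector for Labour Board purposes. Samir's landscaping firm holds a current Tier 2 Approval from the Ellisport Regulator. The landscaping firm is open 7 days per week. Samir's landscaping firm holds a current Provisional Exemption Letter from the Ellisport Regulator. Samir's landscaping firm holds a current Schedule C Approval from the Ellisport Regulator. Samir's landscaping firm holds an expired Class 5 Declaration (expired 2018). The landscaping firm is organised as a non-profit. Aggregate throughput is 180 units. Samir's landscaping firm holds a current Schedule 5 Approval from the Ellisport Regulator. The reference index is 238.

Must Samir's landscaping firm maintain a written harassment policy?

Exception (a) is satisfied on its face — a current Category C Certificate is held; annual gross revenue is $158,000, less than the $169,000 limit; assessed value is $47,000, below the $56,000 limit. Turning to paragraph (f): (f) operates against (a): the baseline figure is 331, below the 418 limit. (a) is therefore removed.
Exception (b) does not apply: the Class 5 Declaration is not current.
Exception (c) is satisfied on its face — the employer is a non-profit; a current General Waiver is held. But applying paragraphs (i)–(n): (i) operates against (c): a current Schedule 5 Approval is held. (j) applies (the qualifying period is 15 days, less than the 20 days limit), but is displaced by (k): (k) operates against (j): a current Tier 2 Approval is held. (l) is triggered (the landscaping firm is classified under the construction sector), but yields to (m): (m) operates against (l): the compliance score is 53 points, under the 63 points limit. (n), which would lift (m), does not operate here — the Schedule D Declaration is not current. So (c) is unavailable.
Exception (d) requires that all employees are immediate family members of the owner; but at least one employee is not a family member, so (d) is unavailable.
Exception (e) does not apply: the Small Employer Certificate has expired.
None of the exceptions is available; § 55.3 applies in full.

Yes — Samir's landscaping firm must maintain a written harassment policy.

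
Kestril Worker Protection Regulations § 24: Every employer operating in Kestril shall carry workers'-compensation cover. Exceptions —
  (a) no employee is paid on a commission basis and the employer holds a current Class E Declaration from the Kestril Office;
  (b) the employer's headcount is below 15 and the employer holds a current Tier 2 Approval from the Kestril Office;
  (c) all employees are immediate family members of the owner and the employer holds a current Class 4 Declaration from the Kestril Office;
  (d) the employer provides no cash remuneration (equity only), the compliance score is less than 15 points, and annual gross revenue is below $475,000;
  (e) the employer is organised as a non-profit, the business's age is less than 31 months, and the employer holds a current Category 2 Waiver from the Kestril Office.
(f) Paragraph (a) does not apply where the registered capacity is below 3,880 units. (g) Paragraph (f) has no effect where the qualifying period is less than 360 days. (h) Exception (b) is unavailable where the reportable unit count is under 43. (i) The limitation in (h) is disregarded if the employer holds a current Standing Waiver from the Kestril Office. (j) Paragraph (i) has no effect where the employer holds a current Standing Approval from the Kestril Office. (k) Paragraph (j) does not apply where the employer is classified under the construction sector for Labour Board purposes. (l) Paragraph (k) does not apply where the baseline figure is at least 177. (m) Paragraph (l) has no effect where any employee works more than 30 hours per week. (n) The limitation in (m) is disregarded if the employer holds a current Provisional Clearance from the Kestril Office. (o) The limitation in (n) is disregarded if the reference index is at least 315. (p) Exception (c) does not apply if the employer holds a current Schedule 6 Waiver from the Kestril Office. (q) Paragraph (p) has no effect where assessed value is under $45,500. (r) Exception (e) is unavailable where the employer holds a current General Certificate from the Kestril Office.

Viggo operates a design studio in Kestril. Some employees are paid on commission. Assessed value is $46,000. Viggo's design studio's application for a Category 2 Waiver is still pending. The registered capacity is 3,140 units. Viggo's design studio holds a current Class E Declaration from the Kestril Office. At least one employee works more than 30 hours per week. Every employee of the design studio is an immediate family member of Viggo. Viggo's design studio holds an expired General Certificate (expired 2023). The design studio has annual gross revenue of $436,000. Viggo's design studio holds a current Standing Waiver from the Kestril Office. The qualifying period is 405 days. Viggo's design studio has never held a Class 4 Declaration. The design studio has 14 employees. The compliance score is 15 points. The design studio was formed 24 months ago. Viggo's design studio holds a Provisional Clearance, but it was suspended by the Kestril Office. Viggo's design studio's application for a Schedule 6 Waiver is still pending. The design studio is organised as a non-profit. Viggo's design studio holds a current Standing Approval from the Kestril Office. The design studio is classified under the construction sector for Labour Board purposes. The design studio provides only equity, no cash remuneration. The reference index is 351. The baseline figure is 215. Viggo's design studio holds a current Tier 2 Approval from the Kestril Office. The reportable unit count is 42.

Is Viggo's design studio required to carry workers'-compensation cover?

No — exception (b) applies; Viggo's design studio is not required to carry workers'-compensation cover.

Exception (a) requires that no employee is paid on a commission basis; but some employees are paid on commission, so (a) is unavailable.
Exception (b) is satisfied on its face — the employer's headcount is 14, below the 15 limit; a current Tier 2 Approval is held. Applying paragraphs (h)–(o): (h) is engaged (the reportable unit count is 42, under the 43 limit), but is set aside by (i): (i) operates against (h): a current Standing Waiver is held. (j) would limit (i) — a current Standing Approval is held — but (k) sets (j) aside: (k) operates against (j): the design studio is classified under the construction sector. (l) would limit (k) — the baseline figure is 215, meeting the 177 threshold — but (m) sets (l) aside: (m) operates against (l): at least one employee exceeds 30 hours/week. (n) is not triggered (no current Provisional Clearance is held), so (m) stands. (b) remains available.
Exception (c) does not apply: the Class 4 Declaration is not current.
Exception (d) does not apply: the compliance score is 15 points, not less than 15 points.
Exception (e) fails — there is no Category 2 Waiver in force.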